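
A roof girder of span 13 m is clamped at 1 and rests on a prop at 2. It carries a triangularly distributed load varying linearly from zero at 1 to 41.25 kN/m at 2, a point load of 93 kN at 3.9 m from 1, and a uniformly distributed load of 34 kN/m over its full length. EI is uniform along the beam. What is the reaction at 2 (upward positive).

Release the roller at 2. Primary structure: cantilever fixed at 1.
Downward deflection at the released point 2 due to the loads:
  triangular load, peak 41.25 at the free end: 11w₀L⁴/(120EI) = 107996/EI
  point load 93 at a = 3.9: Pa²(3L − a)/(6EI) = 8275/EI
  UDL 34: wL⁴/(8EI) = 121384/EI
  δ_0 = 237656/EI
Flexibility coefficient — unit upward force at 2: δ_{22} = L³/(3EI) = 732.3/EI.
Compatibility at 2: δ_0 − R_2·δ_{22} = 0, so R_2 = 237656/732.3 = 324.5 kN.

R_2 = 324.5 kN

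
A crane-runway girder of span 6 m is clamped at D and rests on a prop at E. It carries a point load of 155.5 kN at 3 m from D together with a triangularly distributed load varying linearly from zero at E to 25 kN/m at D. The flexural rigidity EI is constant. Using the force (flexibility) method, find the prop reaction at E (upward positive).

R_E = 63.59 kN

Take the reaction at E as the redundant and release it; the primary structure is a cantilever fixed at D.
Deflection at E on the released cantilever, summing each load's contribution:
  point load 155.5 at a = 3: Pa²(3L − a)/(6EI) = 3499/EI
  triangular load, peak 25 at the fixed end: w₀L⁴/(30EI) = 1080/EI
  δ_0 = 4579/EI
Tip deflection under a unit load at E: L³/(3EI) = 72/EI.
Compatibility at E: δ_0 − R_E·δ_{EE} = 0, so R_E = 4579/72 = 63.59 kN.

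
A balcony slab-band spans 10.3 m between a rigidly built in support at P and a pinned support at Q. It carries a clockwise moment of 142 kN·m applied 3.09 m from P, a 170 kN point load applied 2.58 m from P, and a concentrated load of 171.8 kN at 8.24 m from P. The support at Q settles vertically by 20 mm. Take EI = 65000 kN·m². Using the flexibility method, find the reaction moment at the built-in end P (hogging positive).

M_P = 527.6 kN·m

Take the reaction at Q as the redundant and release it; the primary structure is a cantilever fixed at P.
Free-end deflection of the primary structure under the applied loading (downward +):
  clockwise couple 142 at a = 3.09: M₀a(2L − a)/(2EI) = 3842/EI
  point load 170 at a = 2.58: Pa²(3L − a)/(6EI) = 5341/EI
  point load 171.8 at a = 8.24: Pa²(3L − a)/(6EI) = 44054/EI
  δ_0 = 53237/EI
Flexibility coefficient — unit upward force at Q: δ_{QQ} = L³/(3EI) = 364.2/EI.
With EI = 65000 kN·m²: δ_0 = 0.81903 m and δ_{QQ} = 0.005604 m/kN.
Compatibility — the beam at Q must follow the support down by 0.02 m: δ_0 − R_Q·δ_{QQ} = 0.02, so R_Q = (0.81903 − 0.02)/0.005604 = 142.6 kN.
Moment equilibrium about P: M_P = Σ(load moments about P) − R_Q·L = 1996 − 142.6×10.3 = 527.6 kN·m.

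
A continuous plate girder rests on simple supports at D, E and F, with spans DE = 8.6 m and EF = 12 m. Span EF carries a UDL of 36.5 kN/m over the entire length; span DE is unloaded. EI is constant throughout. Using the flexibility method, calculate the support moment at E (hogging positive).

Insert a hinge at E; M_E is the redundant, and each span becomes simply supported.
Rotations at E on the released spans (each span's end-slope, ×1/EI):
  span EF: UDL 36.5: wL³/(24EI) = 2628/EI
  relative rotation θ_0 = (0 + 2628)/EI = 2628/EI
A unit hogging moment at E produces rotation L₁/(3EI) + L₂/(3EI) = 6.867/EI.
Compatibility: M_E·(L₁+L₂)/(3EI) = θ_0, giving M_E = 382.7 kN·m (hogging).

M_E = 382.7 kN·m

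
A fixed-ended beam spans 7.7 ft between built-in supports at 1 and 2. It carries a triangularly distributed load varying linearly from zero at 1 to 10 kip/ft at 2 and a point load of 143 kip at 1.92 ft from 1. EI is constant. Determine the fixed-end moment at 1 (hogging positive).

Release both end moments; the primary structure is a simply-supported span 12 with redundants M_1 and M_2.
On the primary (simply-supported) span, the end slopes from the loading are:
  at 1: triangular load, peak 10: 7w₀L³/(360EI) = 88.77/EI
  at 2: triangular load, peak 10: w₀L³/(45EI) = 101.5/EI
  at 1: point load 143 at a = 1.92: Pab(L + b)/(6LEI) = 463/EI
  at 2: point load 143 at a = 1.92: Pab(L + a)/(6LEI) = 330.4/EI
  θ_10 = 551.8/EI,  θ_20 = 431.9/EI
Flexibility coefficients: a unit moment at one end gives L/(3EI) there and L/(6EI) at the far end, so f₁₁ = f₂₂ = 2.567/EI and f₁₂ = f₂₁ = 1.283/EI.
Compatibility — zero rotation at each built-in end:
  2.567 M_1 + 1.283 M_2 = 551.8
  1.283 M_1 + 2.567 M_2 = 431.9
Solving the pair gives M_1 = 174.5 kip·ft and M_2 = 81.04 kip·ft (hogging).

M_1 = 174.5 kip·ft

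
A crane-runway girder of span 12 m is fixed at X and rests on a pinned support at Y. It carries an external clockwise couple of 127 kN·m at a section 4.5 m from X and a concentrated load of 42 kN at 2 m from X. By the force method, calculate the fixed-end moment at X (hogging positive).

M_X = 75.08 kN·m

Remove the prop at Y; the released (primary) structure is a cantilever built in at X.
Primary-structure tip deflection at Y by superposition:
  clockwise couple 127 at a = 4.5: M₀a(2L − a)/(2EI) = 5572/EI
  point load 42 at a = 2: Pa²(3L − a)/(6EI) = 952/EI
  δ_0 = 6524/EI
Tip deflection under a unit load at Y: L³/(3EI) = 576/EI.
The prop prevents deflection at Y: R_Y = δ_0/δ_{YY} = 6524/576 = 11.33 kN.
Moment equilibrium about X: M_X = Σ(load moments about X) − R_Y·L = 211 − 11.33×12 = 75.08 kN·m.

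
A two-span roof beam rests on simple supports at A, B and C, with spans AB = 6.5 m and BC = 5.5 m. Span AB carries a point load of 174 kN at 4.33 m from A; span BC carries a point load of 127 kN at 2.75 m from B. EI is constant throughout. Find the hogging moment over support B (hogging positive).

Take M_B as the redundant. Released structure: two simple spans AB and BC with a hinge at B.
End slopes at the hinge B, treating each span as simply supported:
  span AB: point load 174 at a = 4.33: Pab(L + a)/(6LEI) = 454/EI
  span BC: point load 127 at a = 2.75: Pab(L + b)/(6LEI) = 240.1/EI
  relative rotation θ_0 = (454 + 240.1)/EI = 694.1/EI
A unit hogging moment at B produces rotation L₁/(3EI) + L₂/(3EI) = 4/EI.
Slope continuity at B: θ_0 = M_B·4/EI, so M_B = 694.1/4 = 173.5 kN·m (hogging).

M_B = 173.5 kN·m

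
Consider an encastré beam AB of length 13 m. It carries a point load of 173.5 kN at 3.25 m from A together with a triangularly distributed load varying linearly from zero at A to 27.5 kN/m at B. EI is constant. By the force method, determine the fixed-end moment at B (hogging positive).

M_B = 338.1 kN·m

Take the two fixed-end moments M_A, M_B as redundants; the released structure is the simple span AB.
Simple-span end rotations at A and B under the given loads:
  at A: point load 173.5 at a = 3.25: Pab(L + b)/(6LEI) = 1604/EI
  at B: point load 173.5 at a = 3.25: Pab(L + a)/(6LEI) = 1145/EI
  at A: triangular load, peak 27.5: 7w₀L³/(360EI) = 1175/EI
  at B: triangular load, peak 27.5: w₀L³/(45EI) = 1343/EI
  θ_A0 = 2778/EI,  θ_B0 = 2488/EI
Flexibility coefficients: a unit moment at one end gives L/(3EI) there and L/(6EI) at the far end, so f₁₁ = f₂₂ = 4.333/EI and f₁₂ = f₂₁ = 2.167/EI.
Compatibility — zero rotation at each built-in end:
  4.333 M_A + 2.167 M_B = 2778
  2.167 M_A + 4.333 M_B = 2488
Solving the pair gives M_A = 472.1 kN·m and M_B = 338.1 kN·m (hogging).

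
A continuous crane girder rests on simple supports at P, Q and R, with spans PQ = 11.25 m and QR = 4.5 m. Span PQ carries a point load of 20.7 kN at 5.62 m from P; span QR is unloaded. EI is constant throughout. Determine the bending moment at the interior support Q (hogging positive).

M_Q = 31.18 kN·m

Take M_Q as the redundant. Released structure: two simple spans PQ and QR with a hinge at Q.
End slopes at the hinge Q, treating each span as simply supported:
  span PQ: point load 20.7 at a = 5.62: Pab(L + a)/(6LEI) = 163.7/EI
  relative rotation θ_0 = (163.7 + 0)/EI = 163.7/EI
A unit hogging moment at Q produces rotation L₁/(3EI) + L₂/(3EI) = 5.25/EI.
Slope continuity at Q: θ_0 = M_Q·5.25/EI, so M_Q = 163.7/5.25 = 31.18 kN·m (hogging).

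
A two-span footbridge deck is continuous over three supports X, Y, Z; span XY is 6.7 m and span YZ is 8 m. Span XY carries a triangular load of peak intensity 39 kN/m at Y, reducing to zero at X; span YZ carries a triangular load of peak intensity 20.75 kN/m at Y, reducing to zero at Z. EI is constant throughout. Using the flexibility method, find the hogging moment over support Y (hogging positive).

M_Y = 101.4 kN·m

Insert a hinge at Y; M_Y is the redundant, and each span becomes simply supported.
End slopes at the hinge Y, treating each span as simply supported:
  span XY: triangular load, peak 39: w₀L³/(45EI) = 260.7/EI
  span YZ: triangular load, peak 20.75: w₀L³/(45EI) = 236.1/EI
  relative rotation θ_0 = (260.7 + 236.1)/EI = 496.8/EI
A unit hogging moment at Y produces rotation L₁/(3EI) + L₂/(3EI) = 4.9/EI.
Slope continuity at Y: θ_0 = M_Y·4.9/EI, so M_Y = 496.8/4.9 = 101.4 kN·m (hogging).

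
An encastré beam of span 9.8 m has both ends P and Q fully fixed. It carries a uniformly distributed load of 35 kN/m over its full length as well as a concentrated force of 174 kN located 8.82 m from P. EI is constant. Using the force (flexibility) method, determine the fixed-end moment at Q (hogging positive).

M_Q = 418.2 kN·m

Release both end moments; the primary structure is a simply-supported span PQ with redundants M_P and M_Q.
On the primary (simply-supported) span, the end slopes from the loading are:
  at P: UDL 35: wL³/(24EI) = 1373/EI
  at Q: UDL 35: wL³/(24EI) = 1373/EI
  at P: point load 174 at a = 8.82: Pab(L + b)/(6LEI) = 275.7/EI
  at Q: point load 174 at a = 8.82: Pab(L + a)/(6LEI) = 476.3/EI
  θ_P0 = 1648/EI,  θ_Q0 = 1849/EI
Flexibility coefficients: a unit moment at one end gives L/(3EI) there and L/(6EI) at the far end, so f₁₁ = f₂₂ = 3.267/EI and f₁₂ = f₂₁ = 1.633/EI.
Compatibility — zero rotation at each built-in end:
  3.267 M_P + 1.633 M_Q = 1648
  1.633 M_P + 3.267 M_Q = 1849
Solving the pair gives M_P = 295.5 kN·m and M_Q = 418.2 kN·m (hogging).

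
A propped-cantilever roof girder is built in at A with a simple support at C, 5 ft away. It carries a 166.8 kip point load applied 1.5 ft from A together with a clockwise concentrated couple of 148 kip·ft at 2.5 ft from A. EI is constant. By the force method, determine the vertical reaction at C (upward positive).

Release the roller at C. Primary structure: cantilever fixed at A.
Free-end deflection of the primary structure under the applied loading (downward +):
  point load 166.8 at a = 1.5: Pa²(3L − a)/(6EI) = 844.4/EI
  clockwise couple 148 at a = 2.5: M₀a(2L − a)/(2EI) = 1388/EI
  δ_0 = 2232/EI
Flexibility coefficient — unit upward force at C: δ_{CC} = L³/(3EI) = 41.67/EI.
Compatibility at C: δ_0 − R_C·δ_{CC} = 0, so R_C = 2232/41.67 = 53.57 kip.

R_C = 53.57 kip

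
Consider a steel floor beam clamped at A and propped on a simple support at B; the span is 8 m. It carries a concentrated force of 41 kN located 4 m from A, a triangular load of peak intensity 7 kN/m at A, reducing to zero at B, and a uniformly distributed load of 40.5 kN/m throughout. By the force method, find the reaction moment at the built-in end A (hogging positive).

Take the reaction at B as the redundant and release it; the primary structure is a cantilever fixed at A.
Primary-structure tip deflection at B by superposition:
  point load 41 at a = 4: Pa²(3L − a)/(6EI) = 2187/EI
  triangular load, peak 7 at the fixed end: w₀L⁴/(30EI) = 955.7/EI
  UDL 40.5: wL⁴/(8EI) = 20736/EI
  δ_0 = 23878/EI
Tip deflection under a unit load at B: L³/(3EI) = 170.7/EI.
Compatibility at B: δ_0 − R_B·δ_{BB} = 0, so R_B = 23878/170.7 = 139.9 kN.
Moment equilibrium about A: M_A = Σ(load moments about A) − R_B·L = 1535 − 139.9×8 = 415.4 kN·m.

M_A = 415.4 kN·m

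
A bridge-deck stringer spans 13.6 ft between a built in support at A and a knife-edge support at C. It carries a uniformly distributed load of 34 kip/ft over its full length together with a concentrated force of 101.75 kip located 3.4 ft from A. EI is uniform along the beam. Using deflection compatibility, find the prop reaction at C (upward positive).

Remove the prop at C; the released (primary) structure is a cantilever built in at A.
Deflection at C on the released cantilever, summing each load's contribution:
  UDL 34: wL⁴/(8EI) = 145393/EI
  point load 101.75 at a = 3.4: Pa²(3L − a)/(6EI) = 7332/EI
  δ_0 = 152725/EI
Flexibility coefficient — unit upward force at C: δ_{CC} = L³/(3EI) = 838.5/EI.
Compatibility at C: δ_0 − R_C·δ_{CC} = 0, so R_C = 152725/838.5 = 182.1 kip.

R_C = 182.1 kip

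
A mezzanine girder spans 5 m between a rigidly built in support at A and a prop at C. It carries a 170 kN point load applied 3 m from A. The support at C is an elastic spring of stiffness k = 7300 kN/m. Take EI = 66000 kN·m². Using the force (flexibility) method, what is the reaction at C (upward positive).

R_C = 60.35 kN

Remove the prop at C; the released (primary) structure is a cantilever built in at A.
Free-end deflection of the primary structure under the applied loading (downward +):
  point load 170 at a = 3: Pa²(3L − a)/(6EI) = 3060/EI
Tip deflection under a unit load at C: L³/(3EI) = 41.67/EI.
With EI = 66000 kN·m²: δ_0 = 0.046364 m and δ_{CC} = 0.000631 m/kN.
Compatibility — the spring shortens by R_C/k under the reaction it provides: δ_0 − R_C·δ_{CC} = R_C/k. With 1/k = 0.000137 m/kN, R_C = δ_0 / (δ_{CC} + 1/k) = 0.046364 / (0.000631 + 0.000137) = 60.35 kN.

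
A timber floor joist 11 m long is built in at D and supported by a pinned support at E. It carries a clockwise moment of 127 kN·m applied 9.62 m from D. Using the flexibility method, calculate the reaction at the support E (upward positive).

R_E = 17.05 kN

Take the reaction at E as the redundant and release it; the primary structure is a cantilever fixed at D.
Primary-structure tip deflection at E by superposition:
  clockwise couple 127 at a = 9.62: M₀a(2L − a)/(2EI) = 7563/EI
Flexibility coefficient — unit upward force at E: δ_{EE} = L³/(3EI) = 443.7/EI.
The prop prevents deflection at E: R_E = δ_0/δ_{EE} = 7563/443.7 = 17.05 kN.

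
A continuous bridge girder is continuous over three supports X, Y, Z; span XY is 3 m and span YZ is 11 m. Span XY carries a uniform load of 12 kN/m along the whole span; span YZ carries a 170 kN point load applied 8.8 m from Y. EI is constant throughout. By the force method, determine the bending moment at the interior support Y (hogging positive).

Take M_Y as the redundant. Released structure: two simple spans XY and YZ with a hinge at Y.
Discontinuity in slope at Y on the released structure — sum the simple-span end rotations:
  span XY: UDL 12: wL³/(24EI) = 13.5/EI
  span YZ: point load 170 at a = 8.8: Pab(L + b)/(6LEI) = 658.2/EI
  relative rotation θ_0 = (13.5 + 658.2)/EI = 671.7/EI
A unit hogging moment at Y produces rotation L₁/(3EI) + L₂/(3EI) = 4.667/EI.
Compatibility: M_Y·(L₁+L₂)/(3EI) = θ_0, giving M_Y = 143.9 kN·m (hogging).

M_Y = 143.9 kN·m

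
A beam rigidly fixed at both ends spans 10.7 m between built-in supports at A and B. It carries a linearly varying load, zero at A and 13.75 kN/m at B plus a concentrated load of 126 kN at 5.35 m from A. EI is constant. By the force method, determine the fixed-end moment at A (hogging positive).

M_A = 221 kN·m

Take the two fixed-end moments M_A, M_B as redundants; the released structure is the simple span AB.
On the primary (simply-supported) span, the end slopes from the loading are:
  at A: triangular load, peak 13.75: 7w₀L³/(360EI) = 327.5/EI
  at B: triangular load, peak 13.75: w₀L³/(45EI) = 374.3/EI
  at A: point load 126 at a = 5.35: Pab(L + b)/(6LEI) = 901.6/EI
  at B: point load 126 at a = 5.35: Pab(L + a)/(6LEI) = 901.6/EI
  θ_A0 = 1229/EI,  θ_B0 = 1276/EI
Flexibility coefficients: a unit moment at one end gives L/(3EI) there and L/(6EI) at the far end, so f₁₁ = f₂₂ = 3.567/EI and f₁₂ = f₂₁ = 1.783/EI.
Compatibility — zero rotation at each built-in end:
  3.567 M_A + 1.783 M_B = 1229
  1.783 M_A + 3.567 M_B = 1276
Solving the pair gives M_A = 221 kN·m and M_B = 247.2 kN·m (hogging).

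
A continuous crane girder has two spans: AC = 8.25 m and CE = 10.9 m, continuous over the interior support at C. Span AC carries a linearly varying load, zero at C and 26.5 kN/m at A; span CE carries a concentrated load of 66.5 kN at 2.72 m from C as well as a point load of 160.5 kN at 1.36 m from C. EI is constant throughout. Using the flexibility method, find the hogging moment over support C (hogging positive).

Insert a hinge at C; M_C is the redundant, and each span becomes simply supported.
End slopes at the hinge C, treating each span as simply supported:
  span AC: triangular load, peak 26.5: 7w₀L³/(360EI) = 289.3/EI
  span CE: point load 66.5 at a = 2.72: Pab(L + b)/(6LEI) = 431.7/EI
  span CE: point load 160.5 at a = 1.36: Pab(L + b)/(6LEI) = 650.8/EI
  relative rotation θ_0 = (289.3 + 1082)/EI = 1372/EI
A unit hogging moment at C produces rotation L₁/(3EI) + L₂/(3EI) = 6.383/EI.
Compatibility: M_C·(L₁+L₂)/(3EI) = θ_0, giving M_C = 214.9 kN·m (hogging).

M_C = 214.9 kN·m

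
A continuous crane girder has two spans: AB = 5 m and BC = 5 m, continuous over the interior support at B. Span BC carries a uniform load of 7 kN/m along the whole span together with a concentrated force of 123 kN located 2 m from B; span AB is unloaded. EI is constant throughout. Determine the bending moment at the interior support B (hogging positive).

Take M_B as the redundant. Released structure: two simple spans AB and BC with a hinge at B.
Rotations at B on the released spans (each span's end-slope, ×1/EI):
  span BC: UDL 7: wL³/(24EI) = 36.46/EI
  span BC: point load 123 at a = 2: Pab(L + b)/(6LEI) = 196.8/EI
  relative rotation θ_0 = (0 + 233.3)/EI = 233.3/EI
A unit hogging moment at B produces rotation L₁/(3EI) + L₂/(3EI) = 3.333/EI.
Slope continuity at B: θ_0 = M_B·3.333/EI, so M_B = 233.3/3.333 = 69.98 kN·m (hogging).

M_B = 69.98 kN·m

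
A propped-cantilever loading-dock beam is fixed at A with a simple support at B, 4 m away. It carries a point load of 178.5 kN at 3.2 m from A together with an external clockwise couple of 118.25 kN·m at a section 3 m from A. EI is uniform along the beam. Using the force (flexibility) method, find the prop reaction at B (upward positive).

R_B = 167.2 kN

Choose R_B as the redundant. The primary structure is the cantilever fixed at A.
Free-end deflection of the primary structure under the applied loading (downward +):
  point load 178.5 at a = 3.2: Pa²(3L − a)/(6EI) = 2681/EI
  clockwise couple 118.25 at a = 3: M₀a(2L − a)/(2EI) = 886.9/EI
  δ_0 = 3568/EI
Flexibility coefficient — unit upward force at B: δ_{BB} = L³/(3EI) = 21.33/EI.
Compatibility at B: δ_0 − R_B·δ_{BB} = 0, so R_B = 3568/21.33 = 167.2 kN.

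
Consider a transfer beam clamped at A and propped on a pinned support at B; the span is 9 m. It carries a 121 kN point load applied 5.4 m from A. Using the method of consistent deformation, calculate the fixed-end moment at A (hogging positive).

M_A = 183 kN·m

Release the roller at B. Primary structure: cantilever fixed at A.
Downward deflection at the released point B due to the loads:
  point load 121 at a = 5.4: Pa²(3L − a)/(6EI) = 12702/EI
Flexibility coefficient — unit upward force at B: δ_{BB} = L³/(3EI) = 243/EI.
Compatibility at B: δ_0 − R_B·δ_{BB} = 0, so R_B = 12702/243 = 52.27 kN.
Moment equilibrium about A: M_A = Σ(load moments about A) − R_B·L = 653.4 − 52.27×9 = 183 kN·m.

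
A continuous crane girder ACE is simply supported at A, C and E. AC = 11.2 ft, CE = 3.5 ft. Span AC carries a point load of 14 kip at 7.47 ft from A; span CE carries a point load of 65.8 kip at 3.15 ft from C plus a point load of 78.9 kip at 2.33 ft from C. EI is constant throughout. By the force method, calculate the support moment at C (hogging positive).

Insert a hinge at C; M_C is the redundant, and each span becomes simply supported.
Discontinuity in slope at C on the released structure — sum the simple-span end rotations:
  span AC: point load 14 at a = 7.47: Pab(L + a)/(6LEI) = 108.4/EI
  span CE: point load 65.8 at a = 3.15: Pab(L + b)/(6LEI) = 13.3/EI
  span CE: point load 78.9 at a = 2.33: Pab(L + b)/(6LEI) = 47.83/EI
  relative rotation θ_0 = (108.4 + 61.13)/EI = 169.5/EI
A unit hogging moment at C produces rotation L₁/(3EI) + L₂/(3EI) = 4.9/EI.
Slope continuity at C: θ_0 = M_C·4.9/EI, so M_C = 169.5/4.9 = 34.59 kip·ft (hogging).

M_C = 34.59 kip·ft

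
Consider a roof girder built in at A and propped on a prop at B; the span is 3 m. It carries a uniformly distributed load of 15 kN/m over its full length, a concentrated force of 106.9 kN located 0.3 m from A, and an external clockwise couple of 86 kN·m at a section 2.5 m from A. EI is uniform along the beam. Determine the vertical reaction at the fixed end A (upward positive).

R_A = 91.67 kN

Remove the prop at B; the released (primary) structure is a cantilever built in at A.
Free-end deflection of the primary structure under the applied loading (downward +):
  UDL 15: wL⁴/(8EI) = 151.9/EI
  point load 106.9 at a = 0.3: Pa²(3L − a)/(6EI) = 13.95/EI
  clockwise couple 86 at a = 2.5: M₀a(2L − a)/(2EI) = 376.2/EI
  δ_0 = 542.1/EI
Flexibility coefficient — unit upward force at B: δ_{BB} = L³/(3EI) = 9/EI.
The prop prevents deflection at B: R_B = δ_0/δ_{BB} = 542.1/9 = 60.23 kN.
Vertical equilibrium: R_A = ΣP − R_B = 151.9 − 60.23 = 91.67 kN.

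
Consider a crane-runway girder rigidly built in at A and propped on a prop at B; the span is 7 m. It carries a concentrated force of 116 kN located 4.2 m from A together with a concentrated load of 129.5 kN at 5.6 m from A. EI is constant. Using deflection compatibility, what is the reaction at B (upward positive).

R_B = 141.3 kN

Release the roller at B. Primary structure: cantilever fixed at A.
Deflection at B on the released cantilever, summing each load's contribution:
  point load 116 at a = 4.2: Pa²(3L − a)/(6EI) = 5729/EI
  point load 129.5 at a = 5.6: Pa²(3L − a)/(6EI) = 10424/EI
  δ_0 = 16153/EI
Flexibility coefficient — unit upward force at B: δ_{BB} = L³/(3EI) = 114.3/EI.
The prop prevents deflection at B: R_B = δ_0/δ_{BB} = 16153/114.3 = 141.3 kN.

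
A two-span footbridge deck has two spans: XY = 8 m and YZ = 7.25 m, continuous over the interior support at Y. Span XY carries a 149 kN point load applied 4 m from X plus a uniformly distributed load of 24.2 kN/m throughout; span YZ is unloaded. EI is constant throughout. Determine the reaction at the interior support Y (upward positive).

R_Y = 228.8 kN

Take M_Y as the redundant. Released structure: two simple spans XY and YZ with a hinge at Y.
Discontinuity in slope at Y on the released structure — sum the simple-span end rotations:
  span XY: point load 149 at a = 4: Pab(L + a)/(6LEI) = 596/EI
  span XY: UDL 24.2: wL³/(24EI) = 516.3/EI
  relative rotation θ_0 = (1112 + 0)/EI = 1112/EI
A unit hogging moment at Y produces rotation L₁/(3EI) + L₂/(3EI) = 5.083/EI.
Compatibility: M_Y·(L₁+L₂)/(3EI) = θ_0, giving M_Y = 218.8 kN·m (hogging).
Span XY, ΣM about X with M_Y applied at Y: R_Y^{XY}·8 = 1370 + 218.8, so R_Y^{XY} = 198.7 kN and R_X = 342.6 − 198.7 = 143.9 kN.
Span YZ, ΣM about Z: R_Y^{YZ}·7.25 = 0 + 218.8, so R_Y^{YZ} = 30.18 kN and R_Z = 0 − 30.18 = -30.18 kN.
R_Y = 198.7 + 30.18 = 228.8 kN.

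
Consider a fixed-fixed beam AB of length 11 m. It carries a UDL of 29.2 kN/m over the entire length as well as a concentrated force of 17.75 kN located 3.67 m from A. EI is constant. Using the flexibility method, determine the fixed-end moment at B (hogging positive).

Take the two fixed-end moments M_A, M_B as redundants; the released structure is the simple span AB.
Simple-span end rotations at A and B under the given loads:
  at A: UDL 29.2: wL³/(24EI) = 1619/EI
  at B: UDL 29.2: wL³/(24EI) = 1619/EI
  at A: point load 17.75 at a = 3.67: Pab(L + b)/(6LEI) = 132.6/EI
  at B: point load 17.75 at a = 3.67: Pab(L + a)/(6LEI) = 106.1/EI
  θ_A0 = 1752/EI,  θ_B0 = 1726/EI
Flexibility coefficients: a unit moment at one end gives L/(3EI) there and L/(6EI) at the far end, so f₁₁ = f₂₂ = 3.667/EI and f₁₂ = f₂₁ = 1.833/EI.
Compatibility — zero rotation at each built-in end:
  3.667 M_A + 1.833 M_B = 1752
  1.833 M_A + 3.667 M_B = 1726
Solving the pair gives M_A = 323.4 kN·m and M_B = 308.9 kN·m (hogging).

M_B = 308.9 kN·m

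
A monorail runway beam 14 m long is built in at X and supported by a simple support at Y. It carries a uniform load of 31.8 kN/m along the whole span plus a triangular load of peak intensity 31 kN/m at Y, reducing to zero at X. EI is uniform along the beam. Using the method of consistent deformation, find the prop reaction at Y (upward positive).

Take the reaction at Y as the redundant and release it; the primary structure is a cantilever fixed at X.
Deflection at Y on the released cantilever, summing each load's contribution:
  UDL 31.8: wL⁴/(8EI) = 152704/EI
  triangular load, peak 31 at the free end: 11w₀L⁴/(120EI) = 109165/EI
  δ_0 = 261869/EI
Tip deflection under a unit load at Y: L³/(3EI) = 914.7/EI.
Compatibility at Y: δ_0 − R_Y·δ_{YY} = 0, so R_Y = 261869/914.7 = 286.3 kN.

R_Y = 286.3 kN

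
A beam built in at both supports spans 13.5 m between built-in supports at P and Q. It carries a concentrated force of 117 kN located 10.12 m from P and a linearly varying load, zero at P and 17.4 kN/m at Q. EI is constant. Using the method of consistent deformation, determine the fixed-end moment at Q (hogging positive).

M_Q = 380.8 kN·m

Take the two fixed-end moments M_P, M_Q as redundants; the released structure is the simple span PQ.
End rotations of the released simple span under the applied load (×1/EI):
  at P: point load 117 at a = 10.12: Pab(L + b)/(6LEI) = 834/EI
  at Q: point load 117 at a = 10.12: Pab(L + a)/(6LEI) = 1167/EI
  at P: triangular load, peak 17.4: 7w₀L³/(360EI) = 832.4/EI
  at Q: triangular load, peak 17.4: w₀L³/(45EI) = 951.3/EI
  θ_P0 = 1666/EI,  θ_Q0 = 2118/EI
Flexibility coefficients: a unit moment at one end gives L/(3EI) there and L/(6EI) at the far end, so f₁₁ = f₂₂ = 4.5/EI and f₁₂ = f₂₁ = 2.25/EI.
Compatibility — zero rotation at each built-in end:
  4.5 M_P + 2.25 M_Q = 1666
  2.25 M_P + 4.5 M_Q = 2118
Solving the pair gives M_P = 179.9 kN·m and M_Q = 380.8 kN·m (hogging).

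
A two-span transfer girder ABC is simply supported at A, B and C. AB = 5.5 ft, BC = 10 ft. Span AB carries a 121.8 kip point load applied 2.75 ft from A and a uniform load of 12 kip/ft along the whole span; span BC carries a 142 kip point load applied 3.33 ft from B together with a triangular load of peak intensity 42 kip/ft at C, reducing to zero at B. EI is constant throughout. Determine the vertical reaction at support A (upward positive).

Take M_B as the redundant. Released structure: two simple spans AB and BC with a hinge at B.
Rotations at B on the released spans (each span's end-slope, ×1/EI):
  span AB: point load 121.8 at a = 2.75: Pab(L + a)/(6LEI) = 230.3/EI
  span AB: UDL 12: wL³/(24EI) = 83.19/EI
  span BC: point load 142 at a = 3.33: Pab(L + b)/(6LEI) = 876.3/EI
  span BC: triangular load, peak 42: 7w₀L³/(360EI) = 816.7/EI
  relative rotation θ_0 = (313.5 + 1693)/EI = 2006/EI
A unit hogging moment at B produces rotation L₁/(3EI) + L₂/(3EI) = 5.167/EI.
Slope continuity at B: θ_0 = M_B·5.167/EI, so M_B = 2006/5.167 = 388.3 kip·ft (hogging).
Span AB, ΣM about A with M_B applied at B: R_B^{AB}·5.5 = 516.5 + 388.3, so R_B^{AB} = 164.5 kip and R_A = 187.8 − 164.5 = 23.29 kip.

R_A = 23.29 kip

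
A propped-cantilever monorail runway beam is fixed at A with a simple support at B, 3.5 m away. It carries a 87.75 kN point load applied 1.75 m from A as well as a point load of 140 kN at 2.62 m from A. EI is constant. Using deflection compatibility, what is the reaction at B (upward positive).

R_B = 115.7 kN

Release the roller at B. Primary structure: cantilever fixed at A.
Deflection at B on the released cantilever, summing each load's contribution:
  point load 87.75 at a = 1.75: Pa²(3L − a)/(6EI) = 391.9/EI
  point load 140 at a = 2.62: Pa²(3L − a)/(6EI) = 1262/EI
  δ_0 = 1654/EI
Flexibility coefficient — unit upward force at B: δ_{BB} = L³/(3EI) = 14.29/EI.
Compatibility at B: δ_0 − R_B·δ_{BB} = 0, so R_B = 1654/14.29 = 115.7 kN.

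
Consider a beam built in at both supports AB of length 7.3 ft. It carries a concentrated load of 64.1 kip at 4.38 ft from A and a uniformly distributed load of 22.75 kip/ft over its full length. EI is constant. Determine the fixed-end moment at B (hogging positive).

Release both end moments; the primary structure is a simply-supported span AB with redundants M_A and M_B.
Simple-span end rotations at A and B under the given loads:
  at A: point load 64.1 at a = 4.38: Pab(L + b)/(6LEI) = 191.3/EI
  at B: point load 64.1 at a = 4.38: Pab(L + a)/(6LEI) = 218.6/EI
  at A: UDL 22.75: wL³/(24EI) = 368.8/EI
  at B: UDL 22.75: wL³/(24EI) = 368.8/EI
  θ_A0 = 560/EI,  θ_B0 = 587.4/EI
Flexibility coefficients: a unit moment at one end gives L/(3EI) there and L/(6EI) at the far end, so f₁₁ = f₂₂ = 2.433/EI and f₁₂ = f₂₁ = 1.217/EI.
Compatibility — zero rotation at each built-in end:
  2.433 M_A + 1.217 M_B = 560
  1.217 M_A + 2.433 M_B = 587.4
Solving the pair gives M_A = 146 kip·ft and M_B = 168.4 kip·ft (hogging).

M_B = 168.4 kip·ft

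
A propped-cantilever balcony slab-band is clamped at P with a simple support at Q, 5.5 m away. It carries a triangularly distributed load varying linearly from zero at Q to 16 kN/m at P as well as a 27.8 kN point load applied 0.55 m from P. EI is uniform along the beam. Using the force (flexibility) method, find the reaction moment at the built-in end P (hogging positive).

M_P = 45.34 kN·m

Choose R_Q as the redundant. The primary structure is the cantilever fixed at P.
Free-end deflection of the primary structure under the applied loading (downward +):
  triangular load, peak 16 at the fixed end: w₀L⁴/(30EI) = 488/EI
  point load 27.8 at a = 0.55: Pa²(3L − a)/(6EI) = 22.36/EI
  δ_0 = 510.4/EI
Flexibility coefficient — unit upward force at Q: δ_{QQ} = L³/(3EI) = 55.46/EI.
The prop prevents deflection at Q: R_Q = δ_0/δ_{QQ} = 510.4/55.46 = 9.203 kN.
Moment equilibrium about P: M_P = Σ(load moments about P) − R_Q·L = 95.96 − 9.203×5.5 = 45.34 kN·m.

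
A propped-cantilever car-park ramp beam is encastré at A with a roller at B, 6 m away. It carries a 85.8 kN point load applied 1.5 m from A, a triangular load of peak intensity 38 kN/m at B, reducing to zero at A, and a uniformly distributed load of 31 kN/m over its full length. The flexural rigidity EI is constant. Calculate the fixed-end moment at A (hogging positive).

M_A = 303.8 kN·m

Take the reaction at B as the redundant and release it; the primary structure is a cantilever fixed at A.
Primary-structure tip deflection at B by superposition:
  point load 85.8 at a = 1.5: Pa²(3L − a)/(6EI) = 530.9/EI
  triangular load, peak 38 at the free end: 11w₀L⁴/(120EI) = 4514/EI
  UDL 31: wL⁴/(8EI) = 5022/EI
  δ_0 = 10067/EI
Flexibility coefficient — unit upward force at B: δ_{BB} = L³/(3EI) = 72/EI.
Compatibility at B: δ_0 − R_B·δ_{BB} = 0, so R_B = 10067/72 = 139.8 kN.
Moment equilibrium about A: M_A = Σ(load moments about A) − R_B·L = 1143 − 139.8×6 = 303.8 kN·m.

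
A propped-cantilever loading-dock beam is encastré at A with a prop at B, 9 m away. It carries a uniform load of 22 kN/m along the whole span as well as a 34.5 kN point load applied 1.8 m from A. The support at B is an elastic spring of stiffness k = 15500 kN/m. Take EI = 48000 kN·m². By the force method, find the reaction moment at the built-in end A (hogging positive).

Choose R_B as the redundant. The primary structure is the cantilever fixed at A.
Deflection at B on the released cantilever, summing each load's contribution:
  UDL 22: wL⁴/(8EI) = 18043/EI
  point load 34.5 at a = 1.8: Pa²(3L − a)/(6EI) = 469.5/EI
  δ_0 = 18512/EI
Flexibility coefficient — unit upward force at B: δ_{BB} = L³/(3EI) = 243/EI.
With EI = 48000 kN·m²: δ_0 = 0.38567 m and δ_{BB} = 0.005063 m/kN.
Compatibility — the spring shortens by R_B/k under the reaction it provides: δ_0 − R_B·δ_{BB} = R_B/k. With 1/k = 0.000065 m/kN, R_B = δ_0 / (δ_{BB} + 1/k) = 0.38567 / (0.005063 + 0.000065) = 75.22 kN.
Moment equilibrium about A: M_A = Σ(load moments about A) − R_B·L = 953.1 − 75.22×9 = 276.1 kN·m.

M_A = 276.1 kN·m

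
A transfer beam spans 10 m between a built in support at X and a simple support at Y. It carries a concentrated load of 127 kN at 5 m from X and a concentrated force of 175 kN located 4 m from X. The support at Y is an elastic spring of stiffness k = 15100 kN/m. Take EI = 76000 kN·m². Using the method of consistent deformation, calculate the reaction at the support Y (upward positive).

Release the roller at Y. Primary structure: cantilever fixed at X.
Deflection at Y on the released cantilever, summing each load's contribution:
  point load 127 at a = 5: Pa²(3L − a)/(6EI) = 13229/EI
  point load 175 at a = 4: Pa²(3L − a)/(6EI) = 12133/EI
  δ_0 = 25362/EI
Tip deflection under a unit load at Y: L³/(3EI) = 333.3/EI.
With EI = 76000 kN·m²: δ_0 = 0.33372 m and δ_{YY} = 0.004386 m/kN.
Compatibility — the spring shortens by R_Y/k under the reaction it provides: δ_0 − R_Y·δ_{YY} = R_Y/k. With 1/k = 0.000066 m/kN, R_Y = δ_0 / (δ_{YY} + 1/k) = 0.33372 / (0.004386 + 0.000066) = 74.96 kN.

R_Y = 74.96 kN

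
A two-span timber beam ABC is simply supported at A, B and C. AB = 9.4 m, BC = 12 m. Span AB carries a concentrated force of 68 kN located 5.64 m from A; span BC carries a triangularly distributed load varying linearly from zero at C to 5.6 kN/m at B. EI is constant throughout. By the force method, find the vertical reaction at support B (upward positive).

Take M_B as the redundant. Released structure: two simple spans AB and BC with a hinge at B.
Discontinuity in slope at B on the released structure — sum the simple-span end rotations:
  span AB: point load 68 at a = 5.64: Pab(L + a)/(6LEI) = 384.5/EI
  span BC: triangular load, peak 5.6: w₀L³/(45EI) = 215/EI
  relative rotation θ_0 = (384.5 + 215)/EI = 599.6/EI
A unit hogging moment at B produces rotation L₁/(3EI) + L₂/(3EI) = 7.133/EI.
Slope continuity at B: θ_0 = M_B·7.133/EI, so M_B = 599.6/7.133 = 84.05 kN·m (hogging).
Span AB, ΣM about A with M_B applied at B: R_B^{AB}·9.4 = 383.5 + 84.05, so R_B^{AB} = 49.74 kN and R_A = 68 − 49.74 = 18.26 kN.
Span BC, ΣM about C: R_B^{BC}·12 = 268.8 + 84.05, so R_B^{BC} = 29.4 kN and R_C = 33.6 − 29.4 = 4.196 kN.
R_B = 49.74 + 29.4 = 79.15 kN.

R_B = 79.15 kN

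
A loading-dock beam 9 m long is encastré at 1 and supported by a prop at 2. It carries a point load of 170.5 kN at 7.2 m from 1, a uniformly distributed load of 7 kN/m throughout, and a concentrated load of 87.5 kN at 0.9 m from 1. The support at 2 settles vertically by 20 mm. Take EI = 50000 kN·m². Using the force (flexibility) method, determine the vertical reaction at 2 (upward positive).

R_2 = 140.8 kN

Choose R_2 as the redundant. The primary structure is the cantilever fixed at 1.
Free-end deflection of the primary structure under the applied loading (downward +):
  point load 170.5 at a = 7.2: Pa²(3L − a)/(6EI) = 29168/EI
  UDL 7: wL⁴/(8EI) = 5741/EI
  point load 87.5 at a = 0.9: Pa²(3L − a)/(6EI) = 308.3/EI
  δ_0 = 35217/EI
Tip deflection under a unit load at 2: L³/(3EI) = 243/EI.
With EI = 50000 kN·m²: δ_0 = 0.70434 m and δ_{22} = 0.00486 m/kN.
Compatibility — the beam at 2 must follow the support down by 0.02 m: δ_0 − R_2·δ_{22} = 0.02, so R_2 = (0.70434 − 0.02)/0.00486 = 140.8 kN.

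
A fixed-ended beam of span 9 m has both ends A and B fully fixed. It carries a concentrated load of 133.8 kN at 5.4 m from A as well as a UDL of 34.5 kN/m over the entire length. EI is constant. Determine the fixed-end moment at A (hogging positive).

Take the two fixed-end moments M_A, M_B as redundants; the released structure is the simple span AB.
End rotations of the released simple span under the applied load (×1/EI):
  at A: point load 133.8 at a = 5.4: Pab(L + b)/(6LEI) = 606.9/EI
  at B: point load 133.8 at a = 5.4: Pab(L + a)/(6LEI) = 693.6/EI
  at A: UDL 34.5: wL³/(24EI) = 1048/EI
  at B: UDL 34.5: wL³/(24EI) = 1048/EI
  θ_A0 = 1655/EI,  θ_B0 = 1742/EI
Flexibility coefficients: a unit moment at one end gives L/(3EI) there and L/(6EI) at the far end, so f₁₁ = f₂₂ = 3/EI and f₁₂ = f₂₁ = 1.5/EI.
Compatibility — zero rotation at each built-in end:
  3 M_A + 1.5 M_B = 1655
  1.5 M_A + 3 M_B = 1742
Solving the pair gives M_A = 348.5 kN·m and M_B = 406.3 kN·m (hogging).

M_A = 348.5 kN·m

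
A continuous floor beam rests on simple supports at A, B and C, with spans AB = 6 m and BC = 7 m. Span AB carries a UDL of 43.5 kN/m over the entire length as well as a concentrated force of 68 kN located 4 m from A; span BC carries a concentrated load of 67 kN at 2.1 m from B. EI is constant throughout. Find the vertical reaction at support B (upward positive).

R_B = 275.4 kN

Release continuity at B by inserting a hinge; the redundant is the internal moment M_B. The primary structure is two simply-supported spans AB and BC.
End slopes at the hinge B, treating each span as simply supported:
  span AB: UDL 43.5: wL³/(24EI) = 391.5/EI
  span AB: point load 68 at a = 4: Pab(L + a)/(6LEI) = 151.1/EI
  span BC: point load 67 at a = 2.1: Pab(L + b)/(6LEI) = 195.3/EI
  relative rotation θ_0 = (542.6 + 195.3)/EI = 737.9/EI
A unit hogging moment at B produces rotation L₁/(3EI) + L₂/(3EI) = 4.333/EI.
Slope continuity at B: θ_0 = M_B·4.333/EI, so M_B = 737.9/4.333 = 170.3 kN·m (hogging).
Span AB, ΣM about A with M_B applied at B: R_B^{AB}·6 = 1055 + 170.3, so R_B^{AB} = 204.2 kN and R_A = 329 − 204.2 = 124.8 kN.
Span BC, ΣM about C: R_B^{BC}·7 = 328.3 + 170.3, so R_B^{BC} = 71.23 kN and R_C = 67 − 71.23 = -4.228 kN.
R_B = 204.2 + 71.23 = 275.4 kN.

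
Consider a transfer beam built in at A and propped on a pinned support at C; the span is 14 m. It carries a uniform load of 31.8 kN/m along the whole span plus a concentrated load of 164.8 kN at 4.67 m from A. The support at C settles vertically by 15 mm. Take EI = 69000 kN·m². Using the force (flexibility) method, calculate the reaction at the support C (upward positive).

Release the roller at C. Primary structure: cantilever fixed at A.
Free-end deflection of the primary structure under the applied loading (downward +):
  UDL 31.8: wL⁴/(8EI) = 152704/EI
  point load 164.8 at a = 4.67: Pa²(3L − a)/(6EI) = 22361/EI
  δ_0 = 175065/EI
Tip deflection under a unit load at C: L³/(3EI) = 914.7/EI.
With EI = 69000 kN·m²: δ_0 = 2.5372 m and δ_{CC} = 0.013256 m/kN.
Compatibility — the beam at C must follow the support down by 0.015 m: δ_0 − R_C·δ_{CC} = 0.015, so R_C = (2.5372 − 0.015)/0.013256 = 190.3 kN.

R_C = 190.3 kN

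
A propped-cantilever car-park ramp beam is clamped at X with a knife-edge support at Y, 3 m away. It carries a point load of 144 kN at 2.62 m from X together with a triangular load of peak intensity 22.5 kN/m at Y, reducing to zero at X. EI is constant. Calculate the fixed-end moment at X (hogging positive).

Remove the prop at Y; the released (primary) structure is a cantilever built in at X.
Free-end deflection of the primary structure under the applied loading (downward +):
  point load 144 at a = 2.62: Pa²(3L − a)/(6EI) = 1051/EI
  triangular load, peak 22.5 at the free end: 11w₀L⁴/(120EI) = 167.1/EI
  δ_0 = 1218/EI
Tip deflection under a unit load at Y: L³/(3EI) = 9/EI.
Compatibility at Y: δ_0 − R_Y·δ_{YY} = 0, so R_Y = 1218/9 = 135.3 kN.
Moment equilibrium about X: M_X = Σ(load moments about X) − R_Y·L = 444.8 − 135.3×3 = 38.73 kN·m.

M_X = 38.73 kN·m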